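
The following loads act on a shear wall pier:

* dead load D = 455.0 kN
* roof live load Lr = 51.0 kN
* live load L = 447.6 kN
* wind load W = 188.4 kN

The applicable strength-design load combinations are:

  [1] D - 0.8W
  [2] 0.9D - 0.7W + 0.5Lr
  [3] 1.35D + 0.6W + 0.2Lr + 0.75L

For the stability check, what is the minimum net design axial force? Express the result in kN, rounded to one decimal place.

303.1 kN

[1] 1.0(455.0) - 0.8(188.4) = 455.0 - 150.7 = 304.3
[2] 0.9(455.0) - 0.7(188.4) + 0.5(51.0) = 409.5 - 131.9 + 25.5 = 303.1
[3] 1.35(455.0) + 0.6(188.4) + 0.2(51.0) + 0.75(447.6) = 614.3 + 113.0 + 10.2 + 335.7 = 1073.2
Combination 2 gives the minimum: 303.1 kN.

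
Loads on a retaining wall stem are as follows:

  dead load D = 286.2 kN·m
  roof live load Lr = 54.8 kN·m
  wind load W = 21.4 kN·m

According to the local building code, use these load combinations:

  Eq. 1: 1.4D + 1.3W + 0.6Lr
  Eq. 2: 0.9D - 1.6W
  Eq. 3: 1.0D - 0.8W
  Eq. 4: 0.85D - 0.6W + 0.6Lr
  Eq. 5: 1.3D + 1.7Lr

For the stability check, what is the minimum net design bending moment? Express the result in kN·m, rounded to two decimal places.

223.34 kN·m

Eq. 1: 1.4(286.2) + 1.3(21.4) + 0.6(54.8) = 461.38
Eq. 2: 0.9(286.2) - 1.6(21.4) = 223.34
Eq. 3: 1.0(286.2) - 0.8(21.4) = 269.08
Eq. 4: 0.85(286.2) - 0.6(21.4) + 0.6(54.8) = 263.31
Eq. 5: 1.3(286.2) + 1.7(54.8) = 465.22
Combination 2 gives the minimum: 223.34 kN·m.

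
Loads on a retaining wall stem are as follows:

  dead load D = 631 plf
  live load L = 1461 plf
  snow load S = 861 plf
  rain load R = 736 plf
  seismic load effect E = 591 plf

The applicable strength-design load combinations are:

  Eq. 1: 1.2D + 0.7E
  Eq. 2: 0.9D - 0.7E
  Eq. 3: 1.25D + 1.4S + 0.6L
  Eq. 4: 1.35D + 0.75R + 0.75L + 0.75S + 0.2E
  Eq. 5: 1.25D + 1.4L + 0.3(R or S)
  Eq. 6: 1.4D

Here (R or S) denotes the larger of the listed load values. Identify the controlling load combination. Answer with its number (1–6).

Combination 4

(R or S) → S = 861 plf.
Eq. 1: 1.2(631) + 0.7(591) = 757.2 + 413.7 = 1170.9
Eq. 2: 0.9(631) - 0.7(591) = 567.9 - 413.7 = 154.2
Eq. 3: 1.25(631) + 1.4(861) + 0.6(1461) = 788.8 + 1205.4 + 876.6 = 2870.8
Eq. 4: 1.35(631) + 0.75(736) + 0.75(1461) + 0.75(861) + 0.2(591) = 3263.6
Eq. 5: 1.25(631) + 1.4(1461) + 0.3(861) = 788.8 + 2045.4 + 258.3 = 3092.5
Eq. 6: 1.4(631) = 883.4
The largest value is 3263.6 plf from combination 4.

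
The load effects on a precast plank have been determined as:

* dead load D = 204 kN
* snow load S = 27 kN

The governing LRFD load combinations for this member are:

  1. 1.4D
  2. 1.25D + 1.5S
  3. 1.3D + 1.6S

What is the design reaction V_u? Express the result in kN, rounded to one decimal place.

1. 1.4(204) = 285.6
2. 1.25(204) + 1.5(27) = 295.5
3. 1.3(204) + 1.6(27) = 308.4
The controlling combination is 3, giving 308.4 kN.

308.4 kN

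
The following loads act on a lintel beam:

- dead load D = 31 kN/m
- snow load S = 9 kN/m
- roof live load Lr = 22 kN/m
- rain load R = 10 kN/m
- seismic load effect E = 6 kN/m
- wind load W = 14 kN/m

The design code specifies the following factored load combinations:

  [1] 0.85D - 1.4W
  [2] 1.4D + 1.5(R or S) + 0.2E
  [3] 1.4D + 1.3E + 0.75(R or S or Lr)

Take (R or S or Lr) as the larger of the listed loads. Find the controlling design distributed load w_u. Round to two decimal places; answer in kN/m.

67.70 kN/m

(R or S) → R = 10 kN/m; (R or S or Lr) → Lr = 22 kN/m.
[1] 0.85(31) - 1.4(14) = 26.35 - 19.60 = 6.75
[2] 1.4(31) + 1.5(10) + 0.2(6) = 43.40 + 15.00 + 1.20 = 59.60
[3] 1.4(31) + 1.3(6) + 0.75(22) = 43.40 + 7.80 + 16.50 = 67.70
Maximum is from combination 3.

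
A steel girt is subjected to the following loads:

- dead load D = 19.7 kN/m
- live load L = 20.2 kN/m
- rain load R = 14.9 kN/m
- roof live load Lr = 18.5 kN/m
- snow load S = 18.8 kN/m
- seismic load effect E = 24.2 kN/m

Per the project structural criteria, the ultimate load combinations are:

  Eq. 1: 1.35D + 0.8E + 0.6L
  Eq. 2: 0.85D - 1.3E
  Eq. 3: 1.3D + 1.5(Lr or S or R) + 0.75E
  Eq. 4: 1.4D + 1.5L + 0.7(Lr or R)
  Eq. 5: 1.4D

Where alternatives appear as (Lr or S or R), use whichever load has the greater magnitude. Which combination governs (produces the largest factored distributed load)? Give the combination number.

Combination 3

(Lr or S or R) → S = 18.8 kN/m; (Lr or R) → Lr = 18.5 kN/m.
Eq. 1: 1.35(19.7) + 0.8(24.2) + 0.6(20.2) = 26.6 + 19.4 + 12.1 = 58.1
Eq. 2: 0.85(19.7) - 1.3(24.2) = -14.7
Eq. 3: 1.3(19.7) + 1.5(18.8) + 0.75(24.2) = 25.6 + 28.2 + 18.2 = 72.0
Eq. 4: 1.4(19.7) + 1.5(20.2) + 0.7(18.5) = 70.8
Eq. 5: 1.4(19.7) = 27.6
The largest value is 72.0 kN/m from combination 3.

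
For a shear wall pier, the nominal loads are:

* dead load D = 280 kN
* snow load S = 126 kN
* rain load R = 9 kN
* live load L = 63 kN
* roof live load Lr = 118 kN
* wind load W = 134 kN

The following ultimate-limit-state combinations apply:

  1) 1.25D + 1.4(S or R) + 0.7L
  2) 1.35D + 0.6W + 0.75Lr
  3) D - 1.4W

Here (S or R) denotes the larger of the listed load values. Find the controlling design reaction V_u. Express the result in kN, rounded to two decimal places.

570.50 kN

(S or R) → S = 126 kN.
1) 1.25(280) + 1.4(126) + 0.7(63) = 350.00 + 176.40 + 44.10 = 570.50
2) 1.35(280) + 0.6(134) + 0.75(118) = 378.00 + 80.40 + 88.50 = 546.90
3) 1.0(280) - 1.4(134) = 280.00 - 187.60 = 92.40
The controlling combination is 1, giving 570.50 kN.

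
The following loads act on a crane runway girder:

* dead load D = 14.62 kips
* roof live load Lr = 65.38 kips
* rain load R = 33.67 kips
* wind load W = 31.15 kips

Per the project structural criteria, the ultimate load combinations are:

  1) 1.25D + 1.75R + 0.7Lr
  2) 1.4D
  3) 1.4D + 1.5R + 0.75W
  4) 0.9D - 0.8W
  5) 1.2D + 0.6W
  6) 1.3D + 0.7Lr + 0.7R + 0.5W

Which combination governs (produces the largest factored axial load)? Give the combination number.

1) 1.25(14.62) + 1.75(33.67) + 0.7(65.38) = 122.96
2) 1.4(14.62) = 20.47
3) 1.4(14.62) + 1.5(33.67) + 0.75(31.15) = 94.34
4) 0.9(14.62) - 0.8(31.15) = -11.76
5) 1.2(14.62) + 0.6(31.15) = 36.23
6) 1.3(14.62) + 0.7(65.38) + 0.7(33.67) + 0.5(31.15) = 103.92
The largest value is 122.96 kips from combination 1.

Combination 1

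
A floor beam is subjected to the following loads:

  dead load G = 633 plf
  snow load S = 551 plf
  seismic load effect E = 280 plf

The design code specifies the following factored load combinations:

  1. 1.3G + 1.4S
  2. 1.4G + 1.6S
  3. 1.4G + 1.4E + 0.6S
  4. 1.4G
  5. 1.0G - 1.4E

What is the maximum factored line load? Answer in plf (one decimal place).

1. 1.3(633) + 1.4(551) = 822.9 + 771.4 = 1594.3
2. 1.4(633) + 1.6(551) = 886.2 + 881.6 = 1767.8
3. 1.4(633) + 1.4(280) + 0.6(551) = 886.2 + 392.0 + 330.6 = 1608.8
4. 1.4(633) = 886.2
5. 1.0(633) - 1.4(280) = 633.0 - 392.0 = 241.0
The controlling combination is 2, giving 1767.8 plf.

1767.8 plf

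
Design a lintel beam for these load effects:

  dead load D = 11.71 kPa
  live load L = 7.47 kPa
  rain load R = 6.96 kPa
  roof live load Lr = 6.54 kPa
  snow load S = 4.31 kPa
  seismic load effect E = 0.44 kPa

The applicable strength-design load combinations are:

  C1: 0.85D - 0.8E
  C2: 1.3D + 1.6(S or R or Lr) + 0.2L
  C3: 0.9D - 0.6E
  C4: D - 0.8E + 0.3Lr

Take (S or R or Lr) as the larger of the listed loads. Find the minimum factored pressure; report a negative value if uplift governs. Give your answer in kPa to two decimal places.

9.60 kPa

(S or R or Lr) → R = 6.96 kPa.
C1: 0.85(11.71) - 0.8(0.44) = 9.95 - 0.35 = 9.60
C2: 1.3(11.71) + 1.6(6.96) + 0.2(7.47) = 15.22 + 11.14 + 1.49 = 27.85
C3: 0.9(11.71) - 0.6(0.44) = 10.54 - 0.26 = 10.28
C4: 1.0(11.71) - 0.8(0.44) + 0.3(6.54) = 11.71 - 0.35 + 1.96 = 13.32
Combination 1 gives the minimum: 9.60 kPa.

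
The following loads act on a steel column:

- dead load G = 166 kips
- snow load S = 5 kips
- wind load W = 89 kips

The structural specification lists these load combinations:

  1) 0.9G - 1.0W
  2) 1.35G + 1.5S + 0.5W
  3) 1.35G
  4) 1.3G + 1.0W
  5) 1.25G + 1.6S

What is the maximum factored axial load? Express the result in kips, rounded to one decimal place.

1) 0.9(166) - 1.0(89) = 149.4 - 89.0 = 60.4
2) 1.35(166) + 1.5(5) + 0.5(89) = 224.1 + 7.5 + 44.5 = 276.1
3) 1.35(166) = 224.1
4) 1.3(166) + 1.0(89) = 215.8 + 89.0 = 304.8
5) 1.25(166) + 1.6(5) = 207.5 + 8.0 = 215.5
Combination 4 governs: P_u = 304.8 kips.

304.8 kips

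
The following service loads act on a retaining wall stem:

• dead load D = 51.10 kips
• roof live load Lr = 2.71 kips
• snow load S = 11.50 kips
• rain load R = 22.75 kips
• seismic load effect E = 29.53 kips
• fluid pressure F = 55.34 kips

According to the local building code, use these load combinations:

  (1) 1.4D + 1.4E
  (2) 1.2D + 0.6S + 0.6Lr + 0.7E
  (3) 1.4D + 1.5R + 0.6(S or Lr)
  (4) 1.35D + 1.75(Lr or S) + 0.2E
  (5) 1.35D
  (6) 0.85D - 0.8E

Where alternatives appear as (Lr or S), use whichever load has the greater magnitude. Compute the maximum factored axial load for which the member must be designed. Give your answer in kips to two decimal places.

112.88 kips

(S or Lr) → S = 11.50 kips; (Lr or S) → S = 11.50 kips.
(1) 1.4(51.10) + 1.4(29.53) = 112.88
(2) 1.2(51.10) + 0.6(11.50) + 0.6(2.71) + 0.7(29.53) = 90.52
(3) 1.4(51.10) + 1.5(22.75) + 0.6(11.50) = 112.57
(4) 1.35(51.10) + 1.75(11.50) + 0.2(29.53) = 95.02
(5) 1.35(51.10) = 68.99
(6) 0.85(51.10) - 0.8(29.53) = 19.81
Maximum is from combination 1.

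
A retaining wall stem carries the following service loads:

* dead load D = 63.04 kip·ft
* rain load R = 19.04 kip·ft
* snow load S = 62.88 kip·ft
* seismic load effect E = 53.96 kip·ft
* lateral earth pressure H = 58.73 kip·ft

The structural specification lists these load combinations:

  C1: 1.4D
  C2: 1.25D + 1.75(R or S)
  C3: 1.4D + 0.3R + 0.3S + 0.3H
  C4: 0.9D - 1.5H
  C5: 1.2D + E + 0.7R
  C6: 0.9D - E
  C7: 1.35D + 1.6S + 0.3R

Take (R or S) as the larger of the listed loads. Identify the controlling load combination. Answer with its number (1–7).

(R or S) → S = 62.88 kip·ft.
C1: 1.4(63.04) = 88.26
C2: 1.25(63.04) + 1.75(62.88) = 78.80 + 110.04 = 188.84
C3: 1.4(63.04) + 0.3(19.04) + 0.3(62.88) + 0.3(58.73) = 88.26 + 5.71 + 18.86 + 17.62 = 130.45
C4: 0.9(63.04) - 1.5(58.73) = 56.74 - 88.10 = -31.36
C5: 1.2(63.04) + 1.0(53.96) + 0.7(19.04) = 75.65 + 53.96 + 13.33 = 142.94
C6: 0.9(63.04) - 1.0(53.96) = 56.74 - 53.96 = 2.78
C7: 1.35(63.04) + 1.6(62.88) + 0.3(19.04) = 85.10 + 100.61 + 5.71 = 191.42
The largest value is 191.42 kip·ft from combination 7.

Combination 7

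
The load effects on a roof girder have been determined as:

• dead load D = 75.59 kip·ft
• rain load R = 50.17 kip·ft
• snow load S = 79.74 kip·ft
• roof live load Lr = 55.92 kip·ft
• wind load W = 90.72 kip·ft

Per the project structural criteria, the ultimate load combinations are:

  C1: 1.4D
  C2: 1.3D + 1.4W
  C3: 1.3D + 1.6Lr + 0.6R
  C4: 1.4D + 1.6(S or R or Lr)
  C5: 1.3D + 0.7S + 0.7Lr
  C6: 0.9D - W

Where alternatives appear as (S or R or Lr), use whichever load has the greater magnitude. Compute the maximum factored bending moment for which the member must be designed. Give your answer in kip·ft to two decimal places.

(S or R or Lr) → S = 79.74 kip·ft.
C1: 1.4(75.59) = 105.83
C2: 1.3(75.59) + 1.4(90.72) = 98.27 + 127.01 = 225.28
C3: 1.3(75.59) + 1.6(55.92) + 0.6(50.17) = 98.27 + 89.47 + 30.10 = 217.84
C4: 1.4(75.59) + 1.6(79.74) = 105.83 + 127.58 = 233.41
C5: 1.3(75.59) + 0.7(79.74) + 0.7(55.92) = 98.27 + 55.82 + 39.14 = 193.23
C6: 0.9(75.59) - 1.0(90.72) = 68.03 - 90.72 = -22.69
The controlling combination is 4, giving 233.41 kip·ft.

233.41 kip·ft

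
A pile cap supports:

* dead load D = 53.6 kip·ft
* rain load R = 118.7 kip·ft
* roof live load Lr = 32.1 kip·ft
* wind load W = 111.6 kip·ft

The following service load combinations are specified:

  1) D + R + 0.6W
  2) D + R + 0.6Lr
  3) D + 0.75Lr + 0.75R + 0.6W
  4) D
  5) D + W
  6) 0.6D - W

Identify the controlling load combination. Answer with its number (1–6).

Combination 1

1) 1.0(53.6) + 1.0(118.7) + 0.6(111.6) = 53.6 + 118.7 + 67.0 = 239.3
2) 1.0(53.6) + 1.0(118.7) + 0.6(32.1) = 53.6 + 118.7 + 19.3 = 191.6
3) 1.0(53.6) + 0.75(32.1) + 0.75(118.7) + 0.6(111.6) = 53.6 + 24.1 + 89.0 + 67.0 = 233.7
4) 1.0(53.6) = 53.6
5) 1.0(53.6) + 1.0(111.6) = 53.6 + 111.6 = 165.2
6) 0.6(53.6) - 1.0(111.6) = 32.2 - 111.6 = -79.4
The largest value is 239.3 kip·ft from combination 1.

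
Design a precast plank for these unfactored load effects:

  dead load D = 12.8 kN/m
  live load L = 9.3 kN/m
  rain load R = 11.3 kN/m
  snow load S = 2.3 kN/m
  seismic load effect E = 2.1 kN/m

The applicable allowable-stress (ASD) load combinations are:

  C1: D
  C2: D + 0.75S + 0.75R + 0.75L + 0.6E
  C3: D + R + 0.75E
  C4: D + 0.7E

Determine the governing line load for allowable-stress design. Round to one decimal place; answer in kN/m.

C1: 1.0(12.8) = 12.8
C2: 1.0(12.8) + 0.75(2.3) + 0.75(11.3) + 0.75(9.3) + 0.6(2.1) = 31.2
C3: 1.0(12.8) + 1.0(11.3) + 0.75(2.1) = 12.8 + 11.3 + 1.6 = 25.7
C4: 1.0(12.8) + 0.7(2.1) = 12.8 + 1.5 = 14.3
Maximum is from combination 2.

31.2 kN/m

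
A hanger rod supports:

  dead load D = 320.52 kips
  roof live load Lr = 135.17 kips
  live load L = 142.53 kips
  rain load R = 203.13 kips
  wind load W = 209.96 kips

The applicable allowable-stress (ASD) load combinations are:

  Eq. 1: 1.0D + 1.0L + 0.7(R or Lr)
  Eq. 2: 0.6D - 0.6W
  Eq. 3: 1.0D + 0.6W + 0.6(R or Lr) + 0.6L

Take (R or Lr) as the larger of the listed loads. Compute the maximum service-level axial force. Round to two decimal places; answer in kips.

(R or Lr) → R = 203.13 kips.
Eq. 1: 1.0(320.52) + 1.0(142.53) + 0.7(203.13) = 320.52 + 142.53 + 142.19 = 605.24
Eq. 2: 0.6(320.52) - 0.6(209.96) = 66.34
Eq. 3: 1.0(320.52) + 0.6(209.96) + 0.6(203.13) + 0.6(142.53) = 653.89
Maximum is from combination 3.

653.89 kips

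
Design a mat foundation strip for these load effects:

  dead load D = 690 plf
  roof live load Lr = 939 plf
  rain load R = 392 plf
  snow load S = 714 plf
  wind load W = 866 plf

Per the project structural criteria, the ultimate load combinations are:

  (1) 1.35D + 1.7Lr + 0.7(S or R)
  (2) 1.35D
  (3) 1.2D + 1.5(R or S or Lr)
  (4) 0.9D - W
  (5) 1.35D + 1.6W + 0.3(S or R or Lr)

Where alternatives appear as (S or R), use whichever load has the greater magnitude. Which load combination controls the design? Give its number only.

(S or R) → S = 714 plf; (R or S or Lr) → Lr = 939 plf; (S or R or Lr) → Lr = 939 plf.
(1) 1.35(690) + 1.7(939) + 0.7(714) = 3027.60
(2) 1.35(690) = 931.50
(3) 1.2(690) + 1.5(939) = 2236.50
(4) 0.9(690) - 1.0(866) = -245.00
(5) 1.35(690) + 1.6(866) + 0.3(939) = 2598.80
The largest value is 3027.60 plf from combination 1.

Combination 1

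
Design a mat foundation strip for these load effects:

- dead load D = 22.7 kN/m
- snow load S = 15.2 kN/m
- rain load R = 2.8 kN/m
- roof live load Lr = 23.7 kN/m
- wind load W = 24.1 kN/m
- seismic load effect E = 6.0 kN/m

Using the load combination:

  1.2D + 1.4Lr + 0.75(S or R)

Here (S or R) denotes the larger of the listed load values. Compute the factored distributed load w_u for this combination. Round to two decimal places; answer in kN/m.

71.82 kN/m

(S or R) → S = 15.2 kN/m.
1.2(22.7) + 1.4(23.7) + 0.75(15.2) = 71.82
w_u = 71.82 kN/m.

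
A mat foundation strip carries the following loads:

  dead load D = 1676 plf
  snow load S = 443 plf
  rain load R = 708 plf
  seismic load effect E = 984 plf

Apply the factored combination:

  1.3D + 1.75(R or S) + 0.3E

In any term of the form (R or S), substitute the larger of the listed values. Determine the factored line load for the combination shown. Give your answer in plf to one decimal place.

3713.0 plf

(R or S) → R = 708 plf.
1.3(1676) + 1.75(708) + 0.3(984) = 2178.8 + 1239.0 + 295.2 = 3713.0
w_u = 3713.0 plf.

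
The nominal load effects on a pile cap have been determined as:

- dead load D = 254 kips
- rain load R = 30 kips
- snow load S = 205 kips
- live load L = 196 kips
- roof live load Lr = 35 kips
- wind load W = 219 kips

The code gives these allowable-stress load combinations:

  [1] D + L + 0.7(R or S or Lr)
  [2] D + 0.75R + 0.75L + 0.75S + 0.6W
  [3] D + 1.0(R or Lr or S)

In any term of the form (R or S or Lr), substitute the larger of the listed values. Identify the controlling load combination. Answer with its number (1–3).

Combination 2

(R or S or Lr) → S = 205 kips; (R or Lr or S) → S = 205 kips.
[1] 1.0(254) + 1.0(196) + 0.7(205) = 593.50
[2] 1.0(254) + 0.75(30) + 0.75(196) + 0.75(205) + 0.6(219) = 708.65
[3] 1.0(254) + 1.0(205) = 459.00
The largest value is 708.65 kips from combination 2.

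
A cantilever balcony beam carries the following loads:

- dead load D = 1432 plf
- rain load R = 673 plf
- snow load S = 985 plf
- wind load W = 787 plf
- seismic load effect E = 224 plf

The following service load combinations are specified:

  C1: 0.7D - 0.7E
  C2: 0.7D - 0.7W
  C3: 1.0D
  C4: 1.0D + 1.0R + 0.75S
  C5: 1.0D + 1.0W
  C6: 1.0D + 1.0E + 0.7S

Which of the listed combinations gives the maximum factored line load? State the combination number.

Combination 4

C1: 0.7(1432) - 0.7(224) = 1002.40 - 156.80 = 845.60
C2: 0.7(1432) - 0.7(787) = 1002.40 - 550.90 = 451.50
C3: 1.0(1432) = 1432.00
C4: 1.0(1432) + 1.0(673) + 0.75(985) = 1432.00 + 673.00 + 738.75 = 2843.75
C5: 1.0(1432) + 1.0(787) = 1432.00 + 787.00 = 2219.00
C6: 1.0(1432) + 1.0(224) + 0.7(985) = 1432.00 + 224.00 + 689.50 = 2345.50
The largest value is 2843.75 plf from combination 4.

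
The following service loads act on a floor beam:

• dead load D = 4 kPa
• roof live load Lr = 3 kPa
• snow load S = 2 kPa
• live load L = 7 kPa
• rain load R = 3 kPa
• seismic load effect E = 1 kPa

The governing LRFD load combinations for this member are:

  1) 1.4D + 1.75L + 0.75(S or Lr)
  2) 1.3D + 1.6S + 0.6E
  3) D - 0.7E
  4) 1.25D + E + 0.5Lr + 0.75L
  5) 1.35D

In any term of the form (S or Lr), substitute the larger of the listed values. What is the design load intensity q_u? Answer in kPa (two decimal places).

20.10 kPa

(S or Lr) → Lr = 3 kPa.
1) 1.4(4) + 1.75(7) + 0.75(3) = 20.10
2) 1.3(4) + 1.6(2) + 0.6(1) = 9.00
3) 1.0(4) - 0.7(1) = 3.30
4) 1.25(4) + 1.0(1) + 0.5(3) + 0.75(7) = 12.75
5) 1.35(4) = 5.40
Maximum is from combination 1.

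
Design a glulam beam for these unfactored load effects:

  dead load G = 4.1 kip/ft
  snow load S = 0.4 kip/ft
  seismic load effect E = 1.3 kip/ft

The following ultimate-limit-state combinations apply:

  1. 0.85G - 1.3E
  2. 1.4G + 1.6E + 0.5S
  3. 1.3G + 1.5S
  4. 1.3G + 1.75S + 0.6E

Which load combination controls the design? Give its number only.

1. 0.85(4.1) - 1.3(1.3) = 1.8
2. 1.4(4.1) + 1.6(1.3) + 0.5(0.4) = 8.0
3. 1.3(4.1) + 1.5(0.4) = 5.9
4. 1.3(4.1) + 1.75(0.4) + 0.6(1.3) = 6.8
The largest value is 8.0 kip/ft from combination 2.

Combination 2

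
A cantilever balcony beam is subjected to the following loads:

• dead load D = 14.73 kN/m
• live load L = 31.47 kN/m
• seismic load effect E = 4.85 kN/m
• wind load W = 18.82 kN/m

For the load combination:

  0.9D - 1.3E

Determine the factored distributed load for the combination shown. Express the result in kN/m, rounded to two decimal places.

0.9(14.73) - 1.3(4.85) = 13.26 - 6.31 = 6.95
w_u = 6.95 kN/m.

6.95 kN/m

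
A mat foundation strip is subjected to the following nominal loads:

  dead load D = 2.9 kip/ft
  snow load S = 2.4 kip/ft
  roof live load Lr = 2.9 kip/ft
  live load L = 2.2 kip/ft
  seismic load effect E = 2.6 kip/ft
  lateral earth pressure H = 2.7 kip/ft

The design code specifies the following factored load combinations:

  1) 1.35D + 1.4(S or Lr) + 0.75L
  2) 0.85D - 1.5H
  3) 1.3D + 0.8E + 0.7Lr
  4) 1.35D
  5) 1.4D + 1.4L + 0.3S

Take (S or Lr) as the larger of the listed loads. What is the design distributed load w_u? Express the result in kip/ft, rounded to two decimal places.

9.63 kip/ft

(S or Lr) → Lr = 2.9 kip/ft.
1) 1.35(2.9) + 1.4(2.9) + 0.75(2.2) = 3.92 + 4.06 + 1.65 = 9.63
2) 0.85(2.9) - 1.5(2.7) = -1.59
3) 1.3(2.9) + 0.8(2.6) + 0.7(2.9) = 3.77 + 2.08 + 2.03 = 7.88
4) 1.35(2.9) = 3.92
5) 1.4(2.9) + 1.4(2.2) + 0.3(2.4) = 4.06 + 3.08 + 0.72 = 7.86
The controlling combination is 1, giving 9.63 kip/ft.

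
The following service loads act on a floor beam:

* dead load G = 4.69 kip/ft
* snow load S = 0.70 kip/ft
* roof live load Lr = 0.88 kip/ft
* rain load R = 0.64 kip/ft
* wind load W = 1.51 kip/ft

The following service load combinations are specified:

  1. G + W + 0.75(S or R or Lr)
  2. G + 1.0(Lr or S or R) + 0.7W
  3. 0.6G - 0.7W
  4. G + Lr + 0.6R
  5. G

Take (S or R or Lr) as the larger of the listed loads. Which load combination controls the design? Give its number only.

Combination 1

(S or R or Lr) → Lr = 0.88 kip/ft; (Lr or S or R) → Lr = 0.88 kip/ft.
1. 1.0(4.69) + 1.0(1.51) + 0.75(0.88) = 4.69 + 1.51 + 0.66 = 6.86
2. 1.0(4.69) + 1.0(0.88) + 0.7(1.51) = 4.69 + 0.88 + 1.06 = 6.63
3. 0.6(4.69) - 0.7(1.51) = 1.76
4. 1.0(4.69) + 1.0(0.88) + 0.6(0.64) = 4.69 + 0.88 + 0.38 = 5.95
5. 1.0(4.69) = 4.69
The largest value is 6.86 kip/ft from combination 1.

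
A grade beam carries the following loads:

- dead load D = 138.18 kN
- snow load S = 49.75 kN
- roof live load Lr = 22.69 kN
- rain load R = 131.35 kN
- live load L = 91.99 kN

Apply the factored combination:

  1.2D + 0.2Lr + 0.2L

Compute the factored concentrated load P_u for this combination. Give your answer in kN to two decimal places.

1.2(138.18) + 0.2(22.69) + 0.2(91.99) = 188.75
P_u = 188.75 kN.

188.75 kN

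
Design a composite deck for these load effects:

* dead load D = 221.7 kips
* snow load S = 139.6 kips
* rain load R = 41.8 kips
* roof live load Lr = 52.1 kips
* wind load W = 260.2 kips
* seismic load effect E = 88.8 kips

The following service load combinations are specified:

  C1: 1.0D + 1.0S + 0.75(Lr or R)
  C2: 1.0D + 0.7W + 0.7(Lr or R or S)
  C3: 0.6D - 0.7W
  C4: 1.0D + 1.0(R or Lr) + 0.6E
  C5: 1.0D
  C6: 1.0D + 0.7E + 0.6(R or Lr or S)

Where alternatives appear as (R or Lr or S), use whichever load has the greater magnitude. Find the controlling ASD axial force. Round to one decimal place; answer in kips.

(Lr or R) → Lr = 52.1 kips; (Lr or R or S) → S = 139.6 kips; (R or Lr) → Lr = 52.1 kips; (R or Lr or S) → S = 139.6 kips.
C1: 1.0(221.7) + 1.0(139.6) + 0.75(52.1) = 400.4
C2: 1.0(221.7) + 0.7(260.2) + 0.7(139.6) = 501.6
C3: 0.6(221.7) - 0.7(260.2) = -49.1
C4: 1.0(221.7) + 1.0(52.1) + 0.6(88.8) = 327.1
C5: 1.0(221.7) = 221.7
C6: 1.0(221.7) + 0.7(88.8) + 0.6(139.6) = 367.6
Combination 2 governs: P = 501.6 kips.

501.6 kips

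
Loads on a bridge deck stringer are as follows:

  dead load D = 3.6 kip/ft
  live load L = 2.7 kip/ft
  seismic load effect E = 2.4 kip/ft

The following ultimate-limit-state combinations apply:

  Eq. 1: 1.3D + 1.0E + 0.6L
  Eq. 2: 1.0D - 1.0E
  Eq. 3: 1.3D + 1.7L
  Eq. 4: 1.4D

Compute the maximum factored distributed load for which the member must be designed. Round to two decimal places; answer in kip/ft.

Eq. 1: 1.3(3.6) + 1.0(2.4) + 0.6(2.7) = 4.68 + 2.40 + 1.62 = 8.70
Eq. 2: 1.0(3.6) - 1.0(2.4) = 3.60 - 2.40 = 1.20
Eq. 3: 1.3(3.6) + 1.7(2.7) = 4.68 + 4.59 = 9.27
Eq. 4: 1.4(3.6) = 5.04
Combination 3 governs: w_u = 9.27 kip/ft.

9.27 kip/ft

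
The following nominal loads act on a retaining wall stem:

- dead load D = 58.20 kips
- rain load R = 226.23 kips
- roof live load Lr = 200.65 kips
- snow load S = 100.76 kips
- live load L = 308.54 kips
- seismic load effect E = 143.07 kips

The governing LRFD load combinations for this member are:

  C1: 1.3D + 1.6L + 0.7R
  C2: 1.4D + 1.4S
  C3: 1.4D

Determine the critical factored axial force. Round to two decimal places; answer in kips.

727.69 kips

C1: 1.3(58.20) + 1.6(308.54) + 0.7(226.23) = 727.69
C2: 1.4(58.20) + 1.4(100.76) = 222.54
C3: 1.4(58.20) = 81.48
Maximum is from combination 1.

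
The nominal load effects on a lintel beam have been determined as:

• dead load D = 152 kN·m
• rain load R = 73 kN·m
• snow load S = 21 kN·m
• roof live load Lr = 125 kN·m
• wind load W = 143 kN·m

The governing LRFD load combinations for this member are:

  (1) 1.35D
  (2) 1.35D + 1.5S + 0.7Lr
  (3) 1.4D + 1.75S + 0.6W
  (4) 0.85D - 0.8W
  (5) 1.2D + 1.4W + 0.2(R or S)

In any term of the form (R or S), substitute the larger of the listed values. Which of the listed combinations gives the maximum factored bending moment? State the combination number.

(R or S) → R = 73 kN·m.
(1) 1.35(152) = 205.20
(2) 1.35(152) + 1.5(21) + 0.7(125) = 205.20 + 31.50 + 87.50 = 324.20
(3) 1.4(152) + 1.75(21) + 0.6(143) = 212.80 + 36.75 + 85.80 = 335.35
(4) 0.85(152) - 0.8(143) = 129.20 - 114.40 = 14.80
(5) 1.2(152) + 1.4(143) + 0.2(73) = 182.40 + 200.20 + 14.60 = 397.20
The largest value is 397.20 kN·m from combination 5.

Combination 5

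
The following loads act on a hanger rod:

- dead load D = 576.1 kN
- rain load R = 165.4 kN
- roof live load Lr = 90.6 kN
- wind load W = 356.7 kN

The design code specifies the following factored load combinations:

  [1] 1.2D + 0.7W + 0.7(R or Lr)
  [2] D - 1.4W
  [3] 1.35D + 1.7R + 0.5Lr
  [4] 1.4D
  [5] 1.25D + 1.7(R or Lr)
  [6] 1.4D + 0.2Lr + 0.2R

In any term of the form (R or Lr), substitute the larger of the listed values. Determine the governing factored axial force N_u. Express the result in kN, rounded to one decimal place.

1104.2 kN

(R or Lr) → R = 165.4 kN.
[1] 1.2(576.1) + 0.7(356.7) + 0.7(165.4) = 691.3 + 249.7 + 115.8 = 1056.8
[2] 1.0(576.1) - 1.4(356.7) = 576.1 - 499.4 = 76.7
[3] 1.35(576.1) + 1.7(165.4) + 0.5(90.6) = 777.7 + 281.2 + 45.3 = 1104.2
[4] 1.4(576.1) = 806.5
[5] 1.25(576.1) + 1.7(165.4) = 720.1 + 281.2 = 1001.3
[6] 1.4(576.1) + 0.2(90.6) + 0.2(165.4) = 806.5 + 18.1 + 33.1 = 857.7
The controlling combination is 3, giving 1104.2 kN.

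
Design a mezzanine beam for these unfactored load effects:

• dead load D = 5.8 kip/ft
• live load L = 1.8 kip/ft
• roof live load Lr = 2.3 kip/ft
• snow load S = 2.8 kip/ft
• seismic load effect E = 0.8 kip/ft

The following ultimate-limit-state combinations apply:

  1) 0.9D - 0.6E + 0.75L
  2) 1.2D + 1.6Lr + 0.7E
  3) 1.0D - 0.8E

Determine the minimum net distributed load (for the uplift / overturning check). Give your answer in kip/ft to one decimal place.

5.2 kip/ft

1) 0.9(5.8) - 0.6(0.8) + 0.75(1.8) = 5.2 - 0.5 + 1.4 = 6.1
2) 1.2(5.8) + 1.6(2.3) + 0.7(0.8) = 11.2
3) 1.0(5.8) - 0.8(0.8) = 5.8 - 0.6 = 5.2
Combination 3 gives the minimum: 5.2 kip/ft.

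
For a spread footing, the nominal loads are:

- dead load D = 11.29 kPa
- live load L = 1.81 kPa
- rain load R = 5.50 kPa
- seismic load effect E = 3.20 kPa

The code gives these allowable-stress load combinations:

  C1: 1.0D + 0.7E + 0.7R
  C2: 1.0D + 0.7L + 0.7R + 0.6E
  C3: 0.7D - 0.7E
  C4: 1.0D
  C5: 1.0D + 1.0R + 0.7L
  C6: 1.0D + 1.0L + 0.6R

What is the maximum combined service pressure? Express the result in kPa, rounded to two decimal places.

18.33 kPa

C1: 1.0(11.29) + 0.7(3.20) + 0.7(5.50) = 11.29 + 2.24 + 3.85 = 17.38
C2: 1.0(11.29) + 0.7(1.81) + 0.7(5.50) + 0.6(3.20) = 11.29 + 1.27 + 3.85 + 1.92 = 18.33
C3: 0.7(11.29) - 0.7(3.20) = 7.90 - 2.24 = 5.66
C4: 1.0(11.29) = 11.29
C5: 1.0(11.29) + 1.0(5.50) + 0.7(1.81) = 11.29 + 5.50 + 1.27 = 18.06
C6: 1.0(11.29) + 1.0(1.81) + 0.6(5.50) = 11.29 + 1.81 + 3.30 = 16.40
Combination 2 governs: p = 18.33 kPa.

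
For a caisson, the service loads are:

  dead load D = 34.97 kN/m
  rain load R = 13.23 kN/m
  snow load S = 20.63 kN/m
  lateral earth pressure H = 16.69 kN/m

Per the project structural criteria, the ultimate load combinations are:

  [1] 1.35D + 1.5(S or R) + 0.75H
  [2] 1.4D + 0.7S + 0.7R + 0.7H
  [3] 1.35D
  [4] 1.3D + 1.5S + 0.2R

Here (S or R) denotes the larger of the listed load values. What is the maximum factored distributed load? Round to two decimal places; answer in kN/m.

90.67 kN/m

(S or R) → S = 20.63 kN/m.
[1] 1.35(34.97) + 1.5(20.63) + 0.75(16.69) = 90.67
[2] 1.4(34.97) + 0.7(20.63) + 0.7(13.23) + 0.7(16.69) = 84.34
[3] 1.35(34.97) = 47.21
[4] 1.3(34.97) + 1.5(20.63) + 0.2(13.23) = 79.05
Combination 1 governs: w_u = 90.67 kN/m.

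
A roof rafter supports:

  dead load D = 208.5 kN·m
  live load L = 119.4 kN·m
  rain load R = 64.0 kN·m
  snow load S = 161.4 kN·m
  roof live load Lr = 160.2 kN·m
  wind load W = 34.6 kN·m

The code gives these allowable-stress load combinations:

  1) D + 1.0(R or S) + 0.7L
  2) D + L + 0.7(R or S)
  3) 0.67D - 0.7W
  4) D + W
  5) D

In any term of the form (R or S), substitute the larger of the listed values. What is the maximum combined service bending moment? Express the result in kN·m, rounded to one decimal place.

453.5 kN·m

(R or S) → S = 161.4 kN·m.
1) 1.0(208.5) + 1.0(161.4) + 0.7(119.4) = 453.5
2) 1.0(208.5) + 1.0(119.4) + 0.7(161.4) = 440.9
3) 0.67(208.5) - 0.7(34.6) = 115.5
4) 1.0(208.5) + 1.0(34.6) = 243.1
5) 1.0(208.5) = 208.5
Combination 1 governs: M = 453.5 kN·m.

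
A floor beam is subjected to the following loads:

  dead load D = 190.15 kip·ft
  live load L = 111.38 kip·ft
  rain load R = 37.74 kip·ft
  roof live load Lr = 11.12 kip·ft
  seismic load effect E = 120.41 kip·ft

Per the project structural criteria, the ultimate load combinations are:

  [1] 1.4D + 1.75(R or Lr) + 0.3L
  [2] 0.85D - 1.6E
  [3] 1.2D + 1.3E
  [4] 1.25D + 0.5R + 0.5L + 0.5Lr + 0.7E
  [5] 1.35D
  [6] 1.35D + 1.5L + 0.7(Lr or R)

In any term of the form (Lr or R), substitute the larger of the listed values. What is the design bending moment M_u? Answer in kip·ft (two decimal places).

450.19 kip·ft

(R or Lr) → R = 37.74 kip·ft; (Lr or R) → R = 37.74 kip·ft.
[1] 1.4(190.15) + 1.75(37.74) + 0.3(111.38) = 266.21 + 66.05 + 33.41 = 365.67
[2] 0.85(190.15) - 1.6(120.41) = 161.63 - 192.66 = -31.03
[3] 1.2(190.15) + 1.3(120.41) = 228.18 + 156.53 = 384.71
[4] 1.25(190.15) + 0.5(37.74) + 0.5(111.38) + 0.5(11.12) + 0.7(120.41) = 402.09
[5] 1.35(190.15) = 256.70
[6] 1.35(190.15) + 1.5(111.38) + 0.7(37.74) = 256.70 + 167.07 + 26.42 = 450.19
Maximum is from combination 6.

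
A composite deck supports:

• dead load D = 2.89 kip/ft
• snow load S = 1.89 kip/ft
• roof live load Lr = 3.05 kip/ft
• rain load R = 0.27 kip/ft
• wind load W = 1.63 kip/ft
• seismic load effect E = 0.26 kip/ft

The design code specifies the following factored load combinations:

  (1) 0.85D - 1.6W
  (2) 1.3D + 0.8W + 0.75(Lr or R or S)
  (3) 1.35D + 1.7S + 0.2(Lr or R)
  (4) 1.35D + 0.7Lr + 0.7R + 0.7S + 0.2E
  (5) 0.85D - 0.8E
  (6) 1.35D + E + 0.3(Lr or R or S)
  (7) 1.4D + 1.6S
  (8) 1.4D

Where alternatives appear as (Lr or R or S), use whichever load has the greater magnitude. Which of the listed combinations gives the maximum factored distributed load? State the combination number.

Combination 3

(Lr or R or S) → Lr = 3.05 kip/ft; (Lr or R) → Lr = 3.05 kip/ft.
(1) 0.85(2.89) - 1.6(1.63) = 2.46 - 2.61 = -0.15
(2) 1.3(2.89) + 0.8(1.63) + 0.75(3.05) = 3.76 + 1.30 + 2.29 = 7.35
(3) 1.35(2.89) + 1.7(1.89) + 0.2(3.05) = 3.90 + 3.21 + 0.61 = 7.72
(4) 1.35(2.89) + 0.7(3.05) + 0.7(0.27) + 0.7(1.89) + 0.2(0.26) = 3.90 + 2.14 + 0.19 + 1.32 + 0.05 = 7.60
(5) 0.85(2.89) - 0.8(0.26) = 2.46 - 0.21 = 2.25
(6) 1.35(2.89) + 1.0(0.26) + 0.3(3.05) = 3.90 + 0.26 + 0.92 = 5.08
(7) 1.4(2.89) + 1.6(1.89) = 4.05 + 3.02 = 7.07
(8) 1.4(2.89) = 4.05
The largest value is 7.72 kip/ft from combination 3.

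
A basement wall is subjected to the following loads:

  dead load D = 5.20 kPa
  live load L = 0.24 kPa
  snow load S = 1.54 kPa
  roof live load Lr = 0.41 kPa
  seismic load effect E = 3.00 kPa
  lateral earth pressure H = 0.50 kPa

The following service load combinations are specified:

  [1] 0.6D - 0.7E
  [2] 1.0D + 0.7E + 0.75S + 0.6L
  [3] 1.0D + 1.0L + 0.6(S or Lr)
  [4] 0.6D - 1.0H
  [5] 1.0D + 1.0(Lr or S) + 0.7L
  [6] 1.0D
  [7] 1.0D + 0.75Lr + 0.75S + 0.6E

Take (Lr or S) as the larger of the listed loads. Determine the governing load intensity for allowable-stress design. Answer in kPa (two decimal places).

(S or Lr) → S = 1.54 kPa; (Lr or S) → S = 1.54 kPa.
[1] 0.6(5.20) - 0.7(3.00) = 3.12 - 2.10 = 1.02
[2] 1.0(5.20) + 0.7(3.00) + 0.75(1.54) + 0.6(0.24) = 5.20 + 2.10 + 1.16 + 0.14 = 8.60
[3] 1.0(5.20) + 1.0(0.24) + 0.6(1.54) = 5.20 + 0.24 + 0.92 = 6.36
[4] 0.6(5.20) - 1.0(0.50) = 3.12 - 0.50 = 2.62
[5] 1.0(5.20) + 1.0(1.54) + 0.7(0.24) = 5.20 + 1.54 + 0.17 = 6.91
[6] 1.0(5.20) = 5.20
[7] 1.0(5.20) + 0.75(0.41) + 0.75(1.54) + 0.6(3.00) = 8.46
Combination 2 governs: q = 8.60 kPa.

8.60 kPa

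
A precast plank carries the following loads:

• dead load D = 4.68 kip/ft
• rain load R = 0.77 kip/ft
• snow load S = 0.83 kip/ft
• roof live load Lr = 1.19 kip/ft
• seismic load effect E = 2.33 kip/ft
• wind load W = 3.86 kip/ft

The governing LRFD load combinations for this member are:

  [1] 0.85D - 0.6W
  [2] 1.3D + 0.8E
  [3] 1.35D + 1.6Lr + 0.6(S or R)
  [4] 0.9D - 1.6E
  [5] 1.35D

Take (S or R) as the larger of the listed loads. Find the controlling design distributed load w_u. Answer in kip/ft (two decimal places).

(S or R) → S = 0.83 kip/ft.
[1] 0.85(4.68) - 0.6(3.86) = 3.98 - 2.32 = 1.66
[2] 1.3(4.68) + 0.8(2.33) = 7.95
[3] 1.35(4.68) + 1.6(1.19) + 0.6(0.83) = 6.32 + 1.90 + 0.50 = 8.72
[4] 0.9(4.68) - 1.6(2.33) = 4.21 - 3.73 = 0.48
[5] 1.35(4.68) = 6.32
The controlling combination is 3, giving 8.72 kip/ft.

8.72 kip/ft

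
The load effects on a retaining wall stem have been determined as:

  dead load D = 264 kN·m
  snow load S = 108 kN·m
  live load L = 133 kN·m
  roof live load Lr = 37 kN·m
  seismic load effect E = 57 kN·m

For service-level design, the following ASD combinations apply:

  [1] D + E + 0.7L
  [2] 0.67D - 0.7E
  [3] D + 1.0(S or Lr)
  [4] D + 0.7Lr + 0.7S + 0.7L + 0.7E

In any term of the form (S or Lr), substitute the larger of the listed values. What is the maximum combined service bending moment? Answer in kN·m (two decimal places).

498.50 kN·m

(S or Lr) → S = 108 kN·m.
[1] 1.0(264) + 1.0(57) + 0.7(133) = 264.00 + 57.00 + 93.10 = 414.10
[2] 0.67(264) - 0.7(57) = 176.88 - 39.90 = 136.98
[3] 1.0(264) + 1.0(108) = 264.00 + 108.00 = 372.00
[4] 1.0(264) + 0.7(37) + 0.7(108) + 0.7(133) + 0.7(57) = 264.00 + 25.90 + 75.60 + 93.10 + 39.90 = 498.50
Combination 4 governs: M = 498.50 kN·m.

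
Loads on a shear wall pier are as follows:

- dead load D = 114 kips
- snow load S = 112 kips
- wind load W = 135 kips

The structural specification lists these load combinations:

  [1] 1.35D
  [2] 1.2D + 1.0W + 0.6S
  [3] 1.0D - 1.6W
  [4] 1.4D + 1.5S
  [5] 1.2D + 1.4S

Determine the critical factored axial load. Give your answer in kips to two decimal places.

[1] 1.35(114) = 153.90
[2] 1.2(114) + 1.0(135) + 0.6(112) = 339.00
[3] 1.0(114) - 1.6(135) = -102.00
[4] 1.4(114) + 1.5(112) = 327.60
[5] 1.2(114) + 1.4(112) = 293.60
Maximum is from combination 2.

339.00 kips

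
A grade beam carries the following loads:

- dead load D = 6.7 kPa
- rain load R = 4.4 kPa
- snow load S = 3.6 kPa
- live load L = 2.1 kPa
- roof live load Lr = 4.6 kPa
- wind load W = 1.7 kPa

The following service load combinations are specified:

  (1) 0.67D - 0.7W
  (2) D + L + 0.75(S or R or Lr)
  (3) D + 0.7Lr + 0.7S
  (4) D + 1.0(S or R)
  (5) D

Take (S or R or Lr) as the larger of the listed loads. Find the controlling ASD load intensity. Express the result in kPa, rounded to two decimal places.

12.44 kPa

(S or R or Lr) → Lr = 4.6 kPa; (S or R) → R = 4.4 kPa.
(1) 0.67(6.7) - 0.7(1.7) = 3.30
(2) 1.0(6.7) + 1.0(2.1) + 0.75(4.6) = 12.25
(3) 1.0(6.7) + 0.7(4.6) + 0.7(3.6) = 12.44
(4) 1.0(6.7) + 1.0(4.4) = 11.10
(5) 1.0(6.7) = 6.70
The controlling combination is 3, giving 12.44 kPa.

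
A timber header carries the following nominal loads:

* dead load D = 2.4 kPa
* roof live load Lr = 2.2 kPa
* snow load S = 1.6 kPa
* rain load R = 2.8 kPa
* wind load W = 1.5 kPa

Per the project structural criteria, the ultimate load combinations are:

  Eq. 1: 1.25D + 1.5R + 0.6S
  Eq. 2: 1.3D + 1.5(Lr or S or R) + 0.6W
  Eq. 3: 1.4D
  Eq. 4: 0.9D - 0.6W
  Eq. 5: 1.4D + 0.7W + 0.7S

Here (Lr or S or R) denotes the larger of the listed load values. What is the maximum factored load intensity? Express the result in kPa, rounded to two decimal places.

(Lr or S or R) → R = 2.8 kPa.
Eq. 1: 1.25(2.4) + 1.5(2.8) + 0.6(1.6) = 3.00 + 4.20 + 0.96 = 8.16
Eq. 2: 1.3(2.4) + 1.5(2.8) + 0.6(1.5) = 3.12 + 4.20 + 0.90 = 8.22
Eq. 3: 1.4(2.4) = 3.36
Eq. 4: 0.9(2.4) - 0.6(1.5) = 2.16 - 0.90 = 1.26
Eq. 5: 1.4(2.4) + 0.7(1.5) + 0.7(1.6) = 3.36 + 1.05 + 1.12 = 5.53
The controlling combination is 2, giving 8.22 kPa.

8.22 kPa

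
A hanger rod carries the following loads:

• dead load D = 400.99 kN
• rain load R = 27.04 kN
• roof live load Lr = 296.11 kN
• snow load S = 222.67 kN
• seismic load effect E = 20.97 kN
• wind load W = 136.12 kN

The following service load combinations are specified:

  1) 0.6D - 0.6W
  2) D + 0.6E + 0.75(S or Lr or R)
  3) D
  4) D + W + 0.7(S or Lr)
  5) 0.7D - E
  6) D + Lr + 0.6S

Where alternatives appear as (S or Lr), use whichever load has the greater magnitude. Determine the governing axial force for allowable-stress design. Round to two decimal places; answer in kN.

830.70 kN

(S or Lr or R) → Lr = 296.11 kN; (S or Lr) → Lr = 296.11 kN.
1) 0.6(400.99) - 0.6(136.12) = 240.59 - 81.67 = 158.92
2) 1.0(400.99) + 0.6(20.97) + 0.75(296.11) = 400.99 + 12.58 + 222.08 = 635.65
3) 1.0(400.99) = 400.99
4) 1.0(400.99) + 1.0(136.12) + 0.7(296.11) = 400.99 + 136.12 + 207.28 = 744.39
5) 0.7(400.99) - 1.0(20.97) = 280.69 - 20.97 = 259.72
6) 1.0(400.99) + 1.0(296.11) + 0.6(222.67) = 400.99 + 296.11 + 133.60 = 830.70
Maximum is from combination 6.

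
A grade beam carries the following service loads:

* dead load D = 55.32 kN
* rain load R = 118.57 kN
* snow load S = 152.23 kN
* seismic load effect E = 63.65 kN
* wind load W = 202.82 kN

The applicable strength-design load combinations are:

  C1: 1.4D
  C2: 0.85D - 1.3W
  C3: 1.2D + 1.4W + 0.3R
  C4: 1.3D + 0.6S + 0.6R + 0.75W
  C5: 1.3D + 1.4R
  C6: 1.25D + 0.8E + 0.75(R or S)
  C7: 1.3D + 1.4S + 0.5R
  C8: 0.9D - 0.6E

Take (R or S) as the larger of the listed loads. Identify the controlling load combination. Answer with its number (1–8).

Combination 4

(R or S) → S = 152.23 kN.
C1: 1.4(55.32) = 77.45
C2: 0.85(55.32) - 1.3(202.82) = -216.64
C3: 1.2(55.32) + 1.4(202.82) + 0.3(118.57) = 385.90
C4: 1.3(55.32) + 0.6(152.23) + 0.6(118.57) + 0.75(202.82) = 386.51
C5: 1.3(55.32) + 1.4(118.57) = 237.91
C6: 1.25(55.32) + 0.8(63.65) + 0.75(152.23) = 234.24
C7: 1.3(55.32) + 1.4(152.23) + 0.5(118.57) = 344.32
C8: 0.9(55.32) - 0.6(63.65) = 11.60
The largest value is 386.51 kN from combination 4.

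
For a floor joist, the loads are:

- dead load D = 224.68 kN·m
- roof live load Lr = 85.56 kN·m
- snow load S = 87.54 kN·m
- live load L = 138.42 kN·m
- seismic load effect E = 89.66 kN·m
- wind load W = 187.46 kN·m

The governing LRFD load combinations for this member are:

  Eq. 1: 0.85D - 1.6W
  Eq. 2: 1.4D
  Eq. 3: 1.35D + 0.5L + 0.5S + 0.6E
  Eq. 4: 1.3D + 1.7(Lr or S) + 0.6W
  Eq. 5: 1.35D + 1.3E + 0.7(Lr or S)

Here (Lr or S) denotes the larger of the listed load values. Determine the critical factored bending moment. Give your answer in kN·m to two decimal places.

(Lr or S) → S = 87.54 kN·m.
Eq. 1: 0.85(224.68) - 1.6(187.46) = 190.98 - 299.94 = -108.96
Eq. 2: 1.4(224.68) = 314.55
Eq. 3: 1.35(224.68) + 0.5(138.42) + 0.5(87.54) + 0.6(89.66) = 470.09
Eq. 4: 1.3(224.68) + 1.7(87.54) + 0.6(187.46) = 292.08 + 148.82 + 112.48 = 553.38
Eq. 5: 1.35(224.68) + 1.3(89.66) + 0.7(87.54) = 481.15
The controlling combination is 4, giving 553.38 kN·m.

553.38 kN·m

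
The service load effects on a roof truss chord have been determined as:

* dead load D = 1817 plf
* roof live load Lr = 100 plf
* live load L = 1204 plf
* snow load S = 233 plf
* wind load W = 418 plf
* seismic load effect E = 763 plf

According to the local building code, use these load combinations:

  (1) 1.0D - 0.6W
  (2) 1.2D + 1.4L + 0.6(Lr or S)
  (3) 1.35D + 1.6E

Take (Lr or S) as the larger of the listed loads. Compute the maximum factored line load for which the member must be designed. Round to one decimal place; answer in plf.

(Lr or S) → S = 233 plf.
(1) 1.0(1817) - 0.6(418) = 1817.0 - 250.8 = 1566.2
(2) 1.2(1817) + 1.4(1204) + 0.6(233) = 2180.4 + 1685.6 + 139.8 = 4005.8
(3) 1.35(1817) + 1.6(763) = 2453.0 + 1220.8 = 3673.8
The controlling combination is 2, giving 4005.8 plf.

4005.8 plf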